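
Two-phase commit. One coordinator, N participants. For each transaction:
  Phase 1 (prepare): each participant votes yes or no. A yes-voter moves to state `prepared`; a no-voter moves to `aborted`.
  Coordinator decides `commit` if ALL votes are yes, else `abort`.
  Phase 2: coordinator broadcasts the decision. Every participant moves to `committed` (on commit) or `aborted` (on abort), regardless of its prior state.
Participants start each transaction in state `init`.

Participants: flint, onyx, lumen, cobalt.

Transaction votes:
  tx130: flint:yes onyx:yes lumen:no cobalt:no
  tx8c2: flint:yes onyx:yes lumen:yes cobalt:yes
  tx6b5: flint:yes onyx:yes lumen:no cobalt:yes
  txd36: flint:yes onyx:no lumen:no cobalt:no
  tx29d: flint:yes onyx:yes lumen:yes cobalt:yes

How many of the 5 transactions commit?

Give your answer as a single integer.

tx130: no from lumen, cobalt -> abort (commits=0)
tx8c2: all yes -> commit (commits=1)
tx6b5: no from lumen -> abort (commits=1)
txd36: no from onyx, lumen, cobalt -> abort (commits=1)
tx29d: all yes -> commit (commits=2)

Answer: 2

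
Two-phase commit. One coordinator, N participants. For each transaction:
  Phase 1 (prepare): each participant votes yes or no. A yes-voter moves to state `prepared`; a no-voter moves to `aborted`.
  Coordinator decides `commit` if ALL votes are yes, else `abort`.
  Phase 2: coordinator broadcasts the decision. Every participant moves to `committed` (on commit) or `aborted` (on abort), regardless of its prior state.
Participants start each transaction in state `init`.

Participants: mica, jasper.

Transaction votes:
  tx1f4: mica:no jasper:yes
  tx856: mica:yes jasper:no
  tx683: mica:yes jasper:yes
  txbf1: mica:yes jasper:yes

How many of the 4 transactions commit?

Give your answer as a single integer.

Answer: 2

Derivation:
tx1f4: no from mica -> abort (commits=0)
tx856: no from jasper -> abort (commits=0)
tx683: all yes -> commit (commits=1)
txbf1: all yes -> commit (commits=2)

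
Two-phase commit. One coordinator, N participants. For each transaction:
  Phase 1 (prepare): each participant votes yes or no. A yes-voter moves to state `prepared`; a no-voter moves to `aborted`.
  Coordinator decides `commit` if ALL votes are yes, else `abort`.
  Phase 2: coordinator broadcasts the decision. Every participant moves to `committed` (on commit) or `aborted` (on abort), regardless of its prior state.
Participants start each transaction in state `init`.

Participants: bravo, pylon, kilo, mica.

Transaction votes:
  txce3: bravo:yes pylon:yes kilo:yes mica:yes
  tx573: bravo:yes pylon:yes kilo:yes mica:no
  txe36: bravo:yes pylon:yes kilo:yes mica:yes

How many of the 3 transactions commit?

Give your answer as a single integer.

Answer: 2

Derivation:
txce3: all yes -> commit (commits=1)
tx573: no from mica -> abort (commits=1)
txe36: all yes -> commit (commits=2)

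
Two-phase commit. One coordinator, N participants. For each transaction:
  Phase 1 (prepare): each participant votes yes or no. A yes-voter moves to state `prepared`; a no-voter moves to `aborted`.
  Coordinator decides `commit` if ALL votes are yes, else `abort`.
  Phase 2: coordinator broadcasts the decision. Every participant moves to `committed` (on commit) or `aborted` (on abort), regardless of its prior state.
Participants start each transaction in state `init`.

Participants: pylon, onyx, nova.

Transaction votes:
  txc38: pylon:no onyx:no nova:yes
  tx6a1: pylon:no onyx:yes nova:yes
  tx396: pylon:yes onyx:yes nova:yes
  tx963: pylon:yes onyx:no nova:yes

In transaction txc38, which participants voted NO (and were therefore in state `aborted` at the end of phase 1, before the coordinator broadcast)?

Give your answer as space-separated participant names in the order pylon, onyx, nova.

Answer: pylon onyx

Derivation:
Txn txc38 phase 1: pylon no -> aborted; onyx no -> aborted; nova yes -> prepared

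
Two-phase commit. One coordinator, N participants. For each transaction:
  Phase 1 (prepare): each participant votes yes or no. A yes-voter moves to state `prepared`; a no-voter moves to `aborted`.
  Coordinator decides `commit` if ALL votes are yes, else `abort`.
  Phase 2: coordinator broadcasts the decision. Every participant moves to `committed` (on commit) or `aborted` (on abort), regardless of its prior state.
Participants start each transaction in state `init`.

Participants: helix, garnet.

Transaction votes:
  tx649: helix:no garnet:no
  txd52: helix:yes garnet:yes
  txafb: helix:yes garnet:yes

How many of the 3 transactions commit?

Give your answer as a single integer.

Answer: 2

Derivation:
tx649: no from helix, garnet -> abort (commits=0)
txd52: all yes -> commit (commits=1)
txafb: all yes -> commit (commits=2)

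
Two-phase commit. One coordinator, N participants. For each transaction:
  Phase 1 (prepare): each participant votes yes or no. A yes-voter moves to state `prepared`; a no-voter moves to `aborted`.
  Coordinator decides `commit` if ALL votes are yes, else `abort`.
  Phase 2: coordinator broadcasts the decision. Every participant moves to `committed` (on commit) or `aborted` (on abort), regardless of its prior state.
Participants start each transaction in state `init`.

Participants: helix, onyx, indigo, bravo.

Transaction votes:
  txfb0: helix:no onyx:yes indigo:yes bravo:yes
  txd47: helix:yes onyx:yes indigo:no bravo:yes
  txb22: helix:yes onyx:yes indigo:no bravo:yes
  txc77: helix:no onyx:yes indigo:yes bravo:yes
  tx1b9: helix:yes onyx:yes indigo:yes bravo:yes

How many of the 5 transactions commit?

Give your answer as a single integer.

txfb0: no from helix -> abort (commits=0)
txd47: no from indigo -> abort (commits=0)
txb22: no from indigo -> abort (commits=0)
txc77: no from helix -> abort (commits=0)
tx1b9: all yes -> commit (commits=1)

Answer: 1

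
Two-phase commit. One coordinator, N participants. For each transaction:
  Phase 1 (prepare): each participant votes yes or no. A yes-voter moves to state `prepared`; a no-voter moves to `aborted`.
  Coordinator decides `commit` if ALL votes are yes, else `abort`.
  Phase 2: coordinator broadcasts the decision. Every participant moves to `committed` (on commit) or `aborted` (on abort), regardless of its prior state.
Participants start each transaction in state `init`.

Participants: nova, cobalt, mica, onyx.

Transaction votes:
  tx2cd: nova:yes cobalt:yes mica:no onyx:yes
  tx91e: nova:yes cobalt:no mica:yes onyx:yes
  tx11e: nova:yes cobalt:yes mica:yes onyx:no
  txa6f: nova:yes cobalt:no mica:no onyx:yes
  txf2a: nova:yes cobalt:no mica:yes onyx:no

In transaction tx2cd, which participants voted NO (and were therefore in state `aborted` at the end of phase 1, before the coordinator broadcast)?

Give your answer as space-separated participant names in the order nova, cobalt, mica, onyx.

Answer: mica

Derivation:
Txn tx2cd phase 1: nova yes -> prepared; cobalt yes -> prepared; mica no -> aborted; onyx yes -> prepared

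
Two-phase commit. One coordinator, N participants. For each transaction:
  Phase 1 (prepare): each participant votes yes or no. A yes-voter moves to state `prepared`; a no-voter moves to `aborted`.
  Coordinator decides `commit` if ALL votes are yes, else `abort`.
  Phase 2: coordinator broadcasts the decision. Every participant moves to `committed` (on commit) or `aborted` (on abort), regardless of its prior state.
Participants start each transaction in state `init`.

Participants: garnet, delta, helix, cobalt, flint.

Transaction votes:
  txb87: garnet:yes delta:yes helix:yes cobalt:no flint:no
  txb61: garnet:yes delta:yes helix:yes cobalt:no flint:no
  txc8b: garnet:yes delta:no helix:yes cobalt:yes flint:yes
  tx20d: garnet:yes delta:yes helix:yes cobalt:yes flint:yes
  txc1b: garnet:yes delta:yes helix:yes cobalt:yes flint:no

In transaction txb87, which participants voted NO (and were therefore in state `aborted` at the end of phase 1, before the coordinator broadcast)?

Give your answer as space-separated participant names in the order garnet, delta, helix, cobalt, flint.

Answer: cobalt flint

Derivation:
Txn txb87 phase 1: garnet yes -> prepared; delta yes -> prepared; helix yes -> prepared; cobalt no -> aborted; flint no -> aborted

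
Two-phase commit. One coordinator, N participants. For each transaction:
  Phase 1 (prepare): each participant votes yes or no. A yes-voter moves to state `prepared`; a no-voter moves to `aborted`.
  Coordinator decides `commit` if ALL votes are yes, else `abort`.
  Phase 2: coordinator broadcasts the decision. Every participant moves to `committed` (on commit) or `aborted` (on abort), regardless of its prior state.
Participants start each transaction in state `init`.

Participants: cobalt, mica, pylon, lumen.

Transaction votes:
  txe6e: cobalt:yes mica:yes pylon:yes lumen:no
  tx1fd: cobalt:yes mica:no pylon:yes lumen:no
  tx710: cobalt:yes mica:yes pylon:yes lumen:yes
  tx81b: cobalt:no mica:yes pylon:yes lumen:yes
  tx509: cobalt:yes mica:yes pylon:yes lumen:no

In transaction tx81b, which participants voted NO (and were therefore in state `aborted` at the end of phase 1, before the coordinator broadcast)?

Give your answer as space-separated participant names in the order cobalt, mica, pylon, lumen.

Answer: cobalt

Derivation:
Txn tx81b phase 1: cobalt no -> aborted; mica yes -> prepared; pylon yes -> prepared; lumen yes -> prepared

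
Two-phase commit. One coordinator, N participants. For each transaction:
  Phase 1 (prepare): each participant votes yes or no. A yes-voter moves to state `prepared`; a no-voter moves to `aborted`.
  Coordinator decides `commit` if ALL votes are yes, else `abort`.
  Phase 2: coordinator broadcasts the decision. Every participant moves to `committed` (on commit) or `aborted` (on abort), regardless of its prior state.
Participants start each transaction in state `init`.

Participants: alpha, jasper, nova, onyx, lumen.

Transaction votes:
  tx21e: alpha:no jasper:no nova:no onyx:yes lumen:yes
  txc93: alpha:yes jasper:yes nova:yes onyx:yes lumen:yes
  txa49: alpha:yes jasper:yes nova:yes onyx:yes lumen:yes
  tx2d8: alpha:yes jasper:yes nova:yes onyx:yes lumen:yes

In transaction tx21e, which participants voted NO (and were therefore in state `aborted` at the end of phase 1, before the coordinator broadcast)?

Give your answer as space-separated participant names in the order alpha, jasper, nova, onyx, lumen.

Answer: alpha jasper nova

Derivation:
Txn tx21e phase 1: alpha no -> aborted; jasper no -> aborted; nova no -> aborted; onyx yes -> prepared; lumen yes -> prepared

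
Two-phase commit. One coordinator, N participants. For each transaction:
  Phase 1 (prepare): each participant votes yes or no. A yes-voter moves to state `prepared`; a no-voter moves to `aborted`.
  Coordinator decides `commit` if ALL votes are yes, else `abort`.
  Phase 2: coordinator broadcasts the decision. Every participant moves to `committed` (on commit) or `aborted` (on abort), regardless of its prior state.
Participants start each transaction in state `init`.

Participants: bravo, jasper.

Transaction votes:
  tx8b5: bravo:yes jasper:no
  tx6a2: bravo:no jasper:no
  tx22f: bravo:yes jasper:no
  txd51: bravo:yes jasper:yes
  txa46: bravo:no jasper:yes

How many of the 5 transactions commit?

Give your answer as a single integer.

tx8b5: no from jasper -> abort (commits=0)
tx6a2: no from bravo, jasper -> abort (commits=0)
tx22f: no from jasper -> abort (commits=0)
txd51: all yes -> commit (commits=1)
txa46: no from bravo -> abort (commits=1)

Answer: 1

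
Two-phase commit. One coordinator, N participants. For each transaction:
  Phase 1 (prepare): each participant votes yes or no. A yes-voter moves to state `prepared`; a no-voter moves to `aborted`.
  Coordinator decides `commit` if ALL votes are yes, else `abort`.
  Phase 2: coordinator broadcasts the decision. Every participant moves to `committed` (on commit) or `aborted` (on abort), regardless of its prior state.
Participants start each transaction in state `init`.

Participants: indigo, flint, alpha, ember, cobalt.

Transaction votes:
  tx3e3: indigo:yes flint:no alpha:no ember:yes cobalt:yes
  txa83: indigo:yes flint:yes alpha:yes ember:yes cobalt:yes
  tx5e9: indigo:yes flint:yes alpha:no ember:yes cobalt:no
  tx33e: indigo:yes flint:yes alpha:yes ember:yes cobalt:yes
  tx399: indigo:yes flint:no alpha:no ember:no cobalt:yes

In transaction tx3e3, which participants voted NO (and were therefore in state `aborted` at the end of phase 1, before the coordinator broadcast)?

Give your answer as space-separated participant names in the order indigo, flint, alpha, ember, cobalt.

Txn tx3e3 phase 1: indigo yes -> prepared; flint no -> aborted; alpha no -> aborted; ember yes -> prepared; cobalt yes -> prepared

Answer: flint alpha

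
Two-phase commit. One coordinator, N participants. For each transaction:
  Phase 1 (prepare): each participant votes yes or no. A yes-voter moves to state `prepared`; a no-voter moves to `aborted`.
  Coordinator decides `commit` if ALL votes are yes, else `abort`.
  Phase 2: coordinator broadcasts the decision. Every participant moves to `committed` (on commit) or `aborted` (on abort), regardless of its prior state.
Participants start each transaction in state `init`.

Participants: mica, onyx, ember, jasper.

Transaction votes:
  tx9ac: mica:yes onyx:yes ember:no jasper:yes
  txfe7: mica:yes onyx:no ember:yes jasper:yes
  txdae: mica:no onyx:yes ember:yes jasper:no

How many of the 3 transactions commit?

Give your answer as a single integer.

tx9ac: no from ember -> abort (commits=0)
txfe7: no from onyx -> abort (commits=0)
txdae: no from mica, jasper -> abort (commits=0)

Answer: 0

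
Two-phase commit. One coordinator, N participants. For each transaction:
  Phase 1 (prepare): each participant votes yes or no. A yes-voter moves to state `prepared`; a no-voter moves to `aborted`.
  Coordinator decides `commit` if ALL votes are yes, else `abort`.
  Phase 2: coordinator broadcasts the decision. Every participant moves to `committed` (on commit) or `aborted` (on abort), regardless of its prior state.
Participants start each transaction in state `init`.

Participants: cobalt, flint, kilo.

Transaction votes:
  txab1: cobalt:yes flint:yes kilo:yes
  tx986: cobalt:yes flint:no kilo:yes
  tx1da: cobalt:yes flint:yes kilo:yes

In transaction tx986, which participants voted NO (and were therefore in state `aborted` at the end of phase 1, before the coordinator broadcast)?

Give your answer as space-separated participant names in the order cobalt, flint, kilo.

Txn tx986 phase 1: cobalt yes -> prepared; flint no -> aborted; kilo yes -> prepared

Answer: flint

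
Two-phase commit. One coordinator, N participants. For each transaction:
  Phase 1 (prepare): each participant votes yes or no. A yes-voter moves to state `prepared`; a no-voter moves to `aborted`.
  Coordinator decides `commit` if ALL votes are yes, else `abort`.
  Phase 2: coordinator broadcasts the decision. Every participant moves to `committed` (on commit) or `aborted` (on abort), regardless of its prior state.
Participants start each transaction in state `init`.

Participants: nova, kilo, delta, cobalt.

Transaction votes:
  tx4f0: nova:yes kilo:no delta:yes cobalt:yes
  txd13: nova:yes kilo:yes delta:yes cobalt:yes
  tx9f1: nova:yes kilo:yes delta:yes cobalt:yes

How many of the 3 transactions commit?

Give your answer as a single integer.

Answer: 2

Derivation:
tx4f0: no from kilo -> abort (commits=0)
txd13: all yes -> commit (commits=1)
tx9f1: all yes -> commit (commits=2)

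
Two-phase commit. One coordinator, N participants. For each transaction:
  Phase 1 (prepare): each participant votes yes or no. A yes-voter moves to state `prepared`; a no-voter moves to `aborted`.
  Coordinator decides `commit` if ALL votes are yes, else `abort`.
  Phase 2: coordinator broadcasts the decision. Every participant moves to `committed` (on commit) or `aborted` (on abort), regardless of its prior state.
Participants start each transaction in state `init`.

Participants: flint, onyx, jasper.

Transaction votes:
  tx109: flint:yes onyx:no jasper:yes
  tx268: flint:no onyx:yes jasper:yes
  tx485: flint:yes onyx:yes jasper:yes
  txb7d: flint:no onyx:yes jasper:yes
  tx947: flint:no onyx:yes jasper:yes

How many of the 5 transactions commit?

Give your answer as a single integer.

Answer: 1

Derivation:
tx109: no from onyx -> abort (commits=0)
tx268: no from flint -> abort (commits=0)
tx485: all yes -> commit (commits=1)
txb7d: no from flint -> abort (commits=1)
tx947: no from flint -> abort (commits=1)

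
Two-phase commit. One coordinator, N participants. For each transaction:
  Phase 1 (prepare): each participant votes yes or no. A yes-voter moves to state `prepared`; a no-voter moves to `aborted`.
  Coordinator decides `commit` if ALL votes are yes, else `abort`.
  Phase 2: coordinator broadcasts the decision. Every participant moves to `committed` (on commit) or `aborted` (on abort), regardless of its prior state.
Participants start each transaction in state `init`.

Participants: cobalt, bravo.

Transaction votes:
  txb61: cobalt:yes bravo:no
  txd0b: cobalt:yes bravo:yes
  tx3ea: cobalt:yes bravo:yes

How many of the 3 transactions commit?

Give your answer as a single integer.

txb61: no from bravo -> abort (commits=0)
txd0b: all yes -> commit (commits=1)
tx3ea: all yes -> commit (commits=2)

Answer: 2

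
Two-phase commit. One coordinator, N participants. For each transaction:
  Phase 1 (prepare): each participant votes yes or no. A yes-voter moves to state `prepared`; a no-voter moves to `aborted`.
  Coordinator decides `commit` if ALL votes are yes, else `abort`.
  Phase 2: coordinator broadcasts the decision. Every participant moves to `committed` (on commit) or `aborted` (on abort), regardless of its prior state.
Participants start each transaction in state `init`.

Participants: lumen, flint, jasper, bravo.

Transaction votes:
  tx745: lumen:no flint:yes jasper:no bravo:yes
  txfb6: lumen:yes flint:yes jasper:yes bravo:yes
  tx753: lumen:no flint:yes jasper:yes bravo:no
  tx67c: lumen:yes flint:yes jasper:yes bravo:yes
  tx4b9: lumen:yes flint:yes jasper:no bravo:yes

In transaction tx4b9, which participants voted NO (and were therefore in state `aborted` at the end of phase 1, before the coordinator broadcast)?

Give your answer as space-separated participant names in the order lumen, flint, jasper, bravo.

Answer: jasper

Derivation:
Txn tx4b9 phase 1: lumen yes -> prepared; flint yes -> prepared; jasper no -> aborted; bravo yes -> prepared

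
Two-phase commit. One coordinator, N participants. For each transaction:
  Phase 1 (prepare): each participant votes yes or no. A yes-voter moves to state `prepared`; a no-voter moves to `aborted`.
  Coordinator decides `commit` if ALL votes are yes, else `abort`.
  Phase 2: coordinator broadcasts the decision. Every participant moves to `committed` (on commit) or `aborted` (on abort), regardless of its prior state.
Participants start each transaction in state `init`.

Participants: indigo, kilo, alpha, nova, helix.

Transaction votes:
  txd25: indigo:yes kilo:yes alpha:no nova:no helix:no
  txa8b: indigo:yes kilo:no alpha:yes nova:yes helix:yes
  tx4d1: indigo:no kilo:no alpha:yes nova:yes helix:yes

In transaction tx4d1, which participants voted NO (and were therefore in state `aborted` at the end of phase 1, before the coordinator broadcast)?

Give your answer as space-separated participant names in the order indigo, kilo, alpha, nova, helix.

Answer: indigo kilo

Derivation:
Txn tx4d1 phase 1: indigo no -> aborted; kilo no -> aborted; alpha yes -> prepared; nova yes -> prepared; helix yes -> prepared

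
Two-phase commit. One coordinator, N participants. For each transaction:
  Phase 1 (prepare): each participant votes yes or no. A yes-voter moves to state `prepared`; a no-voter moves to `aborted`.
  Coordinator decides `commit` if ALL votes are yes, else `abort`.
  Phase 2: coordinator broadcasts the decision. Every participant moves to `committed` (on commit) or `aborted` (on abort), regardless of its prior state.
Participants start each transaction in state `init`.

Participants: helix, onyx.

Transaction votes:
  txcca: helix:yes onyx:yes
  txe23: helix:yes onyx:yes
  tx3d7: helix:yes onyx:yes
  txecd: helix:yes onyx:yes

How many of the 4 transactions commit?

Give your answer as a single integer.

Answer: 4

Derivation:
txcca: all yes -> commit (commits=1)
txe23: all yes -> commit (commits=2)
tx3d7: all yes -> commit (commits=3)
txecd: all yes -> commit (commits=4)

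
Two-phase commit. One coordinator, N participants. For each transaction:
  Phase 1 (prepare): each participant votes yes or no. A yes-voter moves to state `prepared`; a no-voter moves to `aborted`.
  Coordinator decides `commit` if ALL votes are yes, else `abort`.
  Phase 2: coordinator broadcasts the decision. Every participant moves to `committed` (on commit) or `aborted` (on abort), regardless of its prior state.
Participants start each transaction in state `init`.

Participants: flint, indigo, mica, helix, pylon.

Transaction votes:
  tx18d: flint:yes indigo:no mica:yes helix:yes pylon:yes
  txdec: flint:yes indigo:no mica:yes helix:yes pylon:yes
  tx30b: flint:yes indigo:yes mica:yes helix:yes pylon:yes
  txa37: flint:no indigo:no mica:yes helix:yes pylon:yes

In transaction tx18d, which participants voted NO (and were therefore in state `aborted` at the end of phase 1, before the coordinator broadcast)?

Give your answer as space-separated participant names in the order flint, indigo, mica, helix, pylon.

Answer: indigo

Derivation:
Txn tx18d phase 1: flint yes -> prepared; indigo no -> aborted; mica yes -> prepared; helix yes -> prepared; pylon yes -> prepared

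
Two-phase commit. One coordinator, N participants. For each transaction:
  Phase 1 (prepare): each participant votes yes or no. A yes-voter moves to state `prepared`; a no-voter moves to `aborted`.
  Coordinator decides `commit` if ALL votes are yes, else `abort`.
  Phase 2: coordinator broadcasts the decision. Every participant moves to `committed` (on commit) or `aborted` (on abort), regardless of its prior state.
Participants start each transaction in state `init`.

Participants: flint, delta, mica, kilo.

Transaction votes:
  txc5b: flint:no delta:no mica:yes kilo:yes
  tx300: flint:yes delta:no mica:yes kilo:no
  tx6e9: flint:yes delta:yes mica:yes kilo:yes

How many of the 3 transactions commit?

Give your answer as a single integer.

Answer: 1

Derivation:
txc5b: no from flint, delta -> abort (commits=0)
tx300: no from delta, kilo -> abort (commits=0)
tx6e9: all yes -> commit (commits=1)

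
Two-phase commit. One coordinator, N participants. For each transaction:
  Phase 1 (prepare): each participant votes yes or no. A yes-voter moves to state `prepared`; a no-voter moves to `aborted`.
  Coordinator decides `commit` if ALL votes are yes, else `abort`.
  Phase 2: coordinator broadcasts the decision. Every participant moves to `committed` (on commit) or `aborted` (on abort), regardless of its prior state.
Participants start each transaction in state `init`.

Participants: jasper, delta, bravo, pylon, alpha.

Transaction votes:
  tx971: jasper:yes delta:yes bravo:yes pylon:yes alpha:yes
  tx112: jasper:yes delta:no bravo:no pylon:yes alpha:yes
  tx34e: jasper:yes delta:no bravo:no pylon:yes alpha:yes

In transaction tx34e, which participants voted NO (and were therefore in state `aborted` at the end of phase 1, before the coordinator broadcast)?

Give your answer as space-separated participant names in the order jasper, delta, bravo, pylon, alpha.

Txn tx34e phase 1: jasper yes -> prepared; delta no -> aborted; bravo no -> aborted; pylon yes -> prepared; alpha yes -> prepared

Answer: delta bravo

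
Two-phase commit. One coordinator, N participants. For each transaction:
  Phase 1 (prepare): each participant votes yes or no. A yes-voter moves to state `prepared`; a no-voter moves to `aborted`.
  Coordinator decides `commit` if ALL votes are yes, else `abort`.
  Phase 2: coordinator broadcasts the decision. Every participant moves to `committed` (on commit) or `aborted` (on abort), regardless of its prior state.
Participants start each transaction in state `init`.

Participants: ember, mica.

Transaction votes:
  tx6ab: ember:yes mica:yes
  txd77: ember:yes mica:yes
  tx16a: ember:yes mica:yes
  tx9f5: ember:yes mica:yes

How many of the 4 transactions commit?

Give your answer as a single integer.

Answer: 4

Derivation:
tx6ab: all yes -> commit (commits=1)
txd77: all yes -> commit (commits=2)
tx16a: all yes -> commit (commits=3)
tx9f5: all yes -> commit (commits=4)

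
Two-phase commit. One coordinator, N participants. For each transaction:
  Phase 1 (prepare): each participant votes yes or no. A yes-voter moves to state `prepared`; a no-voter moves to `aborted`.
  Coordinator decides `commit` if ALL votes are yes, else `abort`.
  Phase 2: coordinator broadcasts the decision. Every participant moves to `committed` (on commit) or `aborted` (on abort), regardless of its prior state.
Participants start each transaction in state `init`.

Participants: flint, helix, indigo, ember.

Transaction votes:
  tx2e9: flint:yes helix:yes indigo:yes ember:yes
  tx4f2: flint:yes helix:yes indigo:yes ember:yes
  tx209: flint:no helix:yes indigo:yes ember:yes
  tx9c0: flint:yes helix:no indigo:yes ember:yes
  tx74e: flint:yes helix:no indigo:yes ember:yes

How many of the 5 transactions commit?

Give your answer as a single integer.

Answer: 2

Derivation:
tx2e9: all yes -> commit (commits=1)
tx4f2: all yes -> commit (commits=2)
tx209: no from flint -> abort (commits=2)
tx9c0: no from helix -> abort (commits=2)
tx74e: no from helix -> abort (commits=2)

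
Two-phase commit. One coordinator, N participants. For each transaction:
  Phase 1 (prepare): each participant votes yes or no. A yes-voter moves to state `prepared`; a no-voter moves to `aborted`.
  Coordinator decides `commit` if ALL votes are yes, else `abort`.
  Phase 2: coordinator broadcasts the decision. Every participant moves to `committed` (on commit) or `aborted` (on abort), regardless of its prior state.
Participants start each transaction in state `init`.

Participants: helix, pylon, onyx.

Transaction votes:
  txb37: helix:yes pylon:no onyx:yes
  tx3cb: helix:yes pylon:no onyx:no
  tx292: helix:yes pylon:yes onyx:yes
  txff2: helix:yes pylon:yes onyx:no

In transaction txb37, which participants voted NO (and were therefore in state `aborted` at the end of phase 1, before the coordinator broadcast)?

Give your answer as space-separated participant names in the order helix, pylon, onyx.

Txn txb37 phase 1: helix yes -> prepared; pylon no -> aborted; onyx yes -> prepared

Answer: pylon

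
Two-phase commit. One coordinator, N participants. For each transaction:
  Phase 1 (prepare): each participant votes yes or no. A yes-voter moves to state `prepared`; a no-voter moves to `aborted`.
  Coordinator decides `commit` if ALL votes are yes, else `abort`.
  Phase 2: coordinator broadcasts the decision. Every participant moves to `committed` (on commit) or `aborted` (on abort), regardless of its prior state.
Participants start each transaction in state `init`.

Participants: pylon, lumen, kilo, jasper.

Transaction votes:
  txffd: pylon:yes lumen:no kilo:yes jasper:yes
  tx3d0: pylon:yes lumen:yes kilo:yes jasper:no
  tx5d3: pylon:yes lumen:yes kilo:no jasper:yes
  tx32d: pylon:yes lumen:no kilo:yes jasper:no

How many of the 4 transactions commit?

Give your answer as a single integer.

Answer: 0

Derivation:
txffd: no from lumen -> abort (commits=0)
tx3d0: no from jasper -> abort (commits=0)
tx5d3: no from kilo -> abort (commits=0)
tx32d: no from lumen, jasper -> abort (commits=0)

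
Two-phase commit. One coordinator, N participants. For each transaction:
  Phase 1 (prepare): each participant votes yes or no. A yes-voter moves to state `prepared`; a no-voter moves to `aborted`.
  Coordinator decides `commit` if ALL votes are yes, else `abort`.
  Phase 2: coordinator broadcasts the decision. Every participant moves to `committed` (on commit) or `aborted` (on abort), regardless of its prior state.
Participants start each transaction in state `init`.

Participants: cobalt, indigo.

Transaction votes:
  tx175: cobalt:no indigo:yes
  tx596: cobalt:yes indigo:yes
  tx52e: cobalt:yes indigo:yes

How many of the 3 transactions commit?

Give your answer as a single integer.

tx175: no from cobalt -> abort (commits=0)
tx596: all yes -> commit (commits=1)
tx52e: all yes -> commit (commits=2)

Answer: 2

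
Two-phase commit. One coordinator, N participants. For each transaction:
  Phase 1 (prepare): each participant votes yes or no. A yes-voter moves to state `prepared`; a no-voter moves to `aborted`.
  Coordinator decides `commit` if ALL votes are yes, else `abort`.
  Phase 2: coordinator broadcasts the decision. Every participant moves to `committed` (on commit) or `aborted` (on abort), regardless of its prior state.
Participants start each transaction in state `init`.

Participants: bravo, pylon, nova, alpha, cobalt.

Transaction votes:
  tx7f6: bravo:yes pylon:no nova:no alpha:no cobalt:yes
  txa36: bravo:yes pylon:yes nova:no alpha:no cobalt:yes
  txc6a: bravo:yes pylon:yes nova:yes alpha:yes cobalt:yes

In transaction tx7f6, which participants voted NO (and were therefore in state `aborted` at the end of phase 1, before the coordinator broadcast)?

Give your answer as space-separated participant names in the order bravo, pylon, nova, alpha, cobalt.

Answer: pylon nova alpha

Derivation:
Txn tx7f6 phase 1: bravo yes -> prepared; pylon no -> aborted; nova no -> aborted; alpha no -> aborted; cobalt yes -> prepared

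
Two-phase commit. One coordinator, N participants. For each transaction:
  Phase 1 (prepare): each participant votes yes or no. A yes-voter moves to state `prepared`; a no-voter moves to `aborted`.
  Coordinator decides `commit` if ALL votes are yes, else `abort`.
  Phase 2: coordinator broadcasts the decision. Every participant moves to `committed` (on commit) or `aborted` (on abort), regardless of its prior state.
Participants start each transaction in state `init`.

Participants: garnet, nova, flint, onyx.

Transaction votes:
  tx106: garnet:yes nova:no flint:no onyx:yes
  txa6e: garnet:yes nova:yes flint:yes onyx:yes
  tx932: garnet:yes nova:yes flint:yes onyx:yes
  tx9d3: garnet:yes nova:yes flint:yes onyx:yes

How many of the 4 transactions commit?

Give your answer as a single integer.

Answer: 3

Derivation:
tx106: no from nova, flint -> abort (commits=0)
txa6e: all yes -> commit (commits=1)
tx932: all yes -> commit (commits=2)
tx9d3: all yes -> commit (commits=3)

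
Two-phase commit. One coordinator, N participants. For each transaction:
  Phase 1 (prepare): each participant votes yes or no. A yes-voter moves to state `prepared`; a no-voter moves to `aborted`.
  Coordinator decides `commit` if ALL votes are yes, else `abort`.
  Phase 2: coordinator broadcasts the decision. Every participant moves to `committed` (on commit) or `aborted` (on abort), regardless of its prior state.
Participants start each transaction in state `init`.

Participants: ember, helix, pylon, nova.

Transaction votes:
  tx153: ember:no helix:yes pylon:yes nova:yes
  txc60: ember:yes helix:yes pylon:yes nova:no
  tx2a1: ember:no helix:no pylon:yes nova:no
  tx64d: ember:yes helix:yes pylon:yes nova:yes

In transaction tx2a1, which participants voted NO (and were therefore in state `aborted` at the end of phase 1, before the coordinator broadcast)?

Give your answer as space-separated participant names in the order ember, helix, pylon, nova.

Txn tx2a1 phase 1: ember no -> aborted; helix no -> aborted; pylon yes -> prepared; nova no -> aborted

Answer: ember helix nova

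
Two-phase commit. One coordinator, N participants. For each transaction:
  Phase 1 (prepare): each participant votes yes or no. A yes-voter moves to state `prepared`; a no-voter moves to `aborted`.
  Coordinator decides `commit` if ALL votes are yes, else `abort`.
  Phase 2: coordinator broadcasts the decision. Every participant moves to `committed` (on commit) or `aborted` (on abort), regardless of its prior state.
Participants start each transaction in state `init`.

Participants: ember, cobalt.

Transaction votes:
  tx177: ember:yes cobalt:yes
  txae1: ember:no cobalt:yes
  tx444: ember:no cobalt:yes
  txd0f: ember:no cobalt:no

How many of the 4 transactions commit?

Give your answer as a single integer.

Answer: 1

Derivation:
tx177: all yes -> commit (commits=1)
txae1: no from ember -> abort (commits=1)
tx444: no from ember -> abort (commits=1)
txd0f: no from ember, cobalt -> abort (commits=1)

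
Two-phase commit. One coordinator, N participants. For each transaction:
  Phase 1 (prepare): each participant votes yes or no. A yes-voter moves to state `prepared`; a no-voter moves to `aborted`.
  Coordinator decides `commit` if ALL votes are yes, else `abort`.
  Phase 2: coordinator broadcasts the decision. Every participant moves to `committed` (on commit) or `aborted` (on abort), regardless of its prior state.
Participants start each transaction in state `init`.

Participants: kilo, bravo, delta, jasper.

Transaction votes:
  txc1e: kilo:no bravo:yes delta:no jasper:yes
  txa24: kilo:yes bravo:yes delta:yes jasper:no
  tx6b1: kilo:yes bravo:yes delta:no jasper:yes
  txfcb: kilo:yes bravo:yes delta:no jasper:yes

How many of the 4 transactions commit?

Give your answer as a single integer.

Answer: 0

Derivation:
txc1e: no from kilo, delta -> abort (commits=0)
txa24: no from jasper -> abort (commits=0)
tx6b1: no from delta -> abort (commits=0)
txfcb: no from delta -> abort (commits=0)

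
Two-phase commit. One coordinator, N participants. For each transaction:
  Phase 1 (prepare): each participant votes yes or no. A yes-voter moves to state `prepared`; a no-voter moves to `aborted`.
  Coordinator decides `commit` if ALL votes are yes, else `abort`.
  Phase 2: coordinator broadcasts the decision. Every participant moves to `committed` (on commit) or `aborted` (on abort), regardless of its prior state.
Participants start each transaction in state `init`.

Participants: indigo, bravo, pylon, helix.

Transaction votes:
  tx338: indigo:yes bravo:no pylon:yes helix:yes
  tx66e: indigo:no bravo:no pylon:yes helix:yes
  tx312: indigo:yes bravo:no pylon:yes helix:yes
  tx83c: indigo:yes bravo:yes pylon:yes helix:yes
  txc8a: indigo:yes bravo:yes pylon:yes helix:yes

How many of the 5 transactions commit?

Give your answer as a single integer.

tx338: no from bravo -> abort (commits=0)
tx66e: no from indigo, bravo -> abort (commits=0)
tx312: no from bravo -> abort (commits=0)
tx83c: all yes -> commit (commits=1)
txc8a: all yes -> commit (commits=2)

Answer: 2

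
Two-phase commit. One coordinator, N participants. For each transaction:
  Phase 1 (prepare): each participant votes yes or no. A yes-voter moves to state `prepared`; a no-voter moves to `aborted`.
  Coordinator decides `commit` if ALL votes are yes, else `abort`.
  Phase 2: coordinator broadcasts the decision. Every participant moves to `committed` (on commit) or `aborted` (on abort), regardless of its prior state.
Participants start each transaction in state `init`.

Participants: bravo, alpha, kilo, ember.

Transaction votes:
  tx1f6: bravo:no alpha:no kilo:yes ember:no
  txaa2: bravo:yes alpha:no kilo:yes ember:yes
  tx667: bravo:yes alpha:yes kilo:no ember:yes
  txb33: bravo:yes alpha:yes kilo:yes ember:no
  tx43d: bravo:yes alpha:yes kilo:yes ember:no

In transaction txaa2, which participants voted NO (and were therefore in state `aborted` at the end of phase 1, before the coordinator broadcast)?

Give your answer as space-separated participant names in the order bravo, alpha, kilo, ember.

Txn txaa2 phase 1: bravo yes -> prepared; alpha no -> aborted; kilo yes -> prepared; ember yes -> prepared

Answer: alpha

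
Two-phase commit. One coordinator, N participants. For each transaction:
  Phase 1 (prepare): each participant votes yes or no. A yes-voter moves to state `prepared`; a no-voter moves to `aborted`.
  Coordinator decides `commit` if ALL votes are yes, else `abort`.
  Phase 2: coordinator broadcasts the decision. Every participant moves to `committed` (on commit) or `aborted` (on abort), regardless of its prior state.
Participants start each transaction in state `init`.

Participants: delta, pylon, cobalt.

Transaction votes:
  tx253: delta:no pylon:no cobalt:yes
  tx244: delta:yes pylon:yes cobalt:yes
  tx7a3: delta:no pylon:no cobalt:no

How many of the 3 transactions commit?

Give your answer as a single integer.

tx253: no from delta, pylon -> abort (commits=0)
tx244: all yes -> commit (commits=1)
tx7a3: no from delta, pylon, cobalt -> abort (commits=1)

Answer: 1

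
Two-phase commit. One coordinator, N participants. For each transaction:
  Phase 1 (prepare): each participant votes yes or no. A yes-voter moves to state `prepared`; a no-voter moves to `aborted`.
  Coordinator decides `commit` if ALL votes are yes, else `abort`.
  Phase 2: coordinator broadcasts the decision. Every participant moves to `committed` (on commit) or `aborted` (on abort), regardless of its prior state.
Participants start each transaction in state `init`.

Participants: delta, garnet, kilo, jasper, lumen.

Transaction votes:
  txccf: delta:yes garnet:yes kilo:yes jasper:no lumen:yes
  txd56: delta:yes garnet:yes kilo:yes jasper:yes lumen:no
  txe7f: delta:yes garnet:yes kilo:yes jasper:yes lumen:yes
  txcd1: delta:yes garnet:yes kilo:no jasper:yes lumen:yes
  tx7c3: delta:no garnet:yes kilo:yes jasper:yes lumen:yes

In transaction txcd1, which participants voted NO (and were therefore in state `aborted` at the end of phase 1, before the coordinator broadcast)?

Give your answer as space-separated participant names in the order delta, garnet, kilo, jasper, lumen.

Answer: kilo

Derivation:
Txn txcd1 phase 1: delta yes -> prepared; garnet yes -> prepared; kilo no -> aborted; jasper yes -> prepared; lumen yes -> prepared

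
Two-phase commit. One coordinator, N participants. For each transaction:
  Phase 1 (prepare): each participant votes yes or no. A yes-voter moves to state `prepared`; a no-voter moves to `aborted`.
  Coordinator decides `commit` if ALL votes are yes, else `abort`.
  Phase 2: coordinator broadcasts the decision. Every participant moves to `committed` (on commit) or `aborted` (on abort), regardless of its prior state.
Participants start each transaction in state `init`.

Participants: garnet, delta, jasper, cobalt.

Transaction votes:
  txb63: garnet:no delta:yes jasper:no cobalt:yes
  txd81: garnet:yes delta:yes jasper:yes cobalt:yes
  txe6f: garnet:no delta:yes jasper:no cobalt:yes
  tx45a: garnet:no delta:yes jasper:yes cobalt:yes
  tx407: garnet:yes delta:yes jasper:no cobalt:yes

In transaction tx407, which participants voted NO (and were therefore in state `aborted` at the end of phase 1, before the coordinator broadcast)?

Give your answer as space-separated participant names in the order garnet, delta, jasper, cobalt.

Answer: jasper

Derivation:
Txn tx407 phase 1: garnet yes -> prepared; delta yes -> prepared; jasper no -> aborted; cobalt yes -> prepared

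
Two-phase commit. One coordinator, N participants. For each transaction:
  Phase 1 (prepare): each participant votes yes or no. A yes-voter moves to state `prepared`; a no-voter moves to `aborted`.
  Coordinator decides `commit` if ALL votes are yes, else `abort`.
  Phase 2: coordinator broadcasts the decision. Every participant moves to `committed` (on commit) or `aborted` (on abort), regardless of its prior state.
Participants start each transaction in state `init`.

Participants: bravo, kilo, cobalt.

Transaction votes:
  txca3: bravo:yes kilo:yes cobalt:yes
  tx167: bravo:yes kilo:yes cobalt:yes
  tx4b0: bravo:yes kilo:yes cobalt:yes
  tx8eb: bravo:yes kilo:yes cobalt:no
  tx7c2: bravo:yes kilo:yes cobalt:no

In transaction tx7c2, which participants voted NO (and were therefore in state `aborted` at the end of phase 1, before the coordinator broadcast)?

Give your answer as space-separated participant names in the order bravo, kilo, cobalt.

Txn tx7c2 phase 1: bravo yes -> prepared; kilo yes -> prepared; cobalt no -> aborted

Answer: cobalt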